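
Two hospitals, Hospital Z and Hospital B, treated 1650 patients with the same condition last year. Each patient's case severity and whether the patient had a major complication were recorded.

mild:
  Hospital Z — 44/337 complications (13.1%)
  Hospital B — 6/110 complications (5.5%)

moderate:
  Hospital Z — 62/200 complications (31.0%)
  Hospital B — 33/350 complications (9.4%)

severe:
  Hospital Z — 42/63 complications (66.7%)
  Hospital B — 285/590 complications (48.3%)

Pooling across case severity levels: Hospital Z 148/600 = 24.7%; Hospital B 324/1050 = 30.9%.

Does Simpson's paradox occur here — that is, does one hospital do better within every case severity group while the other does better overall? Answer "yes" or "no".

yes

Within each case severity level (mild 13.1% vs 5.5%; moderate 31.0% vs 9.4%; severe 66.7% vs 48.3%), Hospital B has the lower rate every time. Pooled: 24.7% vs 30.9% — Hospital Z has the lower rate overall. The two comparisons disagree.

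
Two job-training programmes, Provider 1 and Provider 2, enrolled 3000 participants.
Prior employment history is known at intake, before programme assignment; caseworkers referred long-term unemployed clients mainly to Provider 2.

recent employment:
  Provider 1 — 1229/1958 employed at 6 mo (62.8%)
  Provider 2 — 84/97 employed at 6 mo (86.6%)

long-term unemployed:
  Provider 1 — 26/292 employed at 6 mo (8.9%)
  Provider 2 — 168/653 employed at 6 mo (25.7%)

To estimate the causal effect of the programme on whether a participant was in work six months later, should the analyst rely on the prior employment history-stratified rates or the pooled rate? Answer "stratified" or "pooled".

The prior employment history-specific comparison favours Provider 2 throughout, but the pooled figures favour Provider 1. The question is whether to condition on prior employment history.
Here prior employment history is a common cause — it drives both which programme a case falls under and the outcome. The crude comparison mixes populations; the stratum-specific rates are the causally relevant ones.
Within each level — recent employment: 62.8% vs 86.6%; long-term unemployed: 8.9% vs 25.7% — Provider 2 is higher every time.

stratified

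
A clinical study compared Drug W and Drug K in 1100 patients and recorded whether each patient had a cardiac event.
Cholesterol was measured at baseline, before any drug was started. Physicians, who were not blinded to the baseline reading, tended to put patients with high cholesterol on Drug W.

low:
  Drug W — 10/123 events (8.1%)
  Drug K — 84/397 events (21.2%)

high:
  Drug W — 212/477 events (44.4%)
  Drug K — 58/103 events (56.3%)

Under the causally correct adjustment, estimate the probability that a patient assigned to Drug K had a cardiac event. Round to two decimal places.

The stratified and pooled comparisons disagree (Drug W wins within each cholesterol; Drug K wins overall), so the answer turns on the causal role of cholesterol.
Here cholesterol is a common cause — it drives both which drug a case falls under and the outcome. The crude comparison mixes populations; the stratum-specific rates are the causally relevant ones.
Standardising Drug K to the population cholesterol mix: 0.473·84/397 + 0.527·58/103 = 0.397.

0.40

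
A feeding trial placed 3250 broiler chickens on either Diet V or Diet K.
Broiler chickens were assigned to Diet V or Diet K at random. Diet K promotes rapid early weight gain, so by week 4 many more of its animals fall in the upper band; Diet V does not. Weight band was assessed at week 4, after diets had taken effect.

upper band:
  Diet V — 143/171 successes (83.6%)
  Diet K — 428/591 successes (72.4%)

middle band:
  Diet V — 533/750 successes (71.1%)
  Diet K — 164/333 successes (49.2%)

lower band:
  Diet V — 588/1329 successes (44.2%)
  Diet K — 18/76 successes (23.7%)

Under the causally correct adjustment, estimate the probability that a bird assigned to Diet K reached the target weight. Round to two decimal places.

The week-4 weight band-specific comparison favours Diet V throughout, but the pooled figures favour Diet K. The question is whether to condition on week-4 weight band.
Week-4 weight band is downstream of the diet. One should not condition on a consequence of treatment, so the overall rates are the right comparison.
So P(outcome | do(Diet K)) is just the pooled rate for Diet K: 610/1000 = 0.610.

0.61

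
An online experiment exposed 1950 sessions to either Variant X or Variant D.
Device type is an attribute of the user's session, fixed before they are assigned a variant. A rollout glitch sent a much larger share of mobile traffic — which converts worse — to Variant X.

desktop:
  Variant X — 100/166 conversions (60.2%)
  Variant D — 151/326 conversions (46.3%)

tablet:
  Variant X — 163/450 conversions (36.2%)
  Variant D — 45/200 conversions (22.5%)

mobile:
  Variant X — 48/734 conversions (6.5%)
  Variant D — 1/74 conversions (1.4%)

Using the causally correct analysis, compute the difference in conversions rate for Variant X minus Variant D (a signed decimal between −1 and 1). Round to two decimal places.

+0.10

Since device type is a pre-existing factor (not a product of the variant) and it affects the outcome on its own, it is a confounder. The stratified rates, not the pooled rate, identify the causal effect.
Adjusting over the population distribution of device type: 0.252·(0.602−0.463) + 0.333·(0.362−0.225) + 0.414·(0.065−0.014) = +0.102.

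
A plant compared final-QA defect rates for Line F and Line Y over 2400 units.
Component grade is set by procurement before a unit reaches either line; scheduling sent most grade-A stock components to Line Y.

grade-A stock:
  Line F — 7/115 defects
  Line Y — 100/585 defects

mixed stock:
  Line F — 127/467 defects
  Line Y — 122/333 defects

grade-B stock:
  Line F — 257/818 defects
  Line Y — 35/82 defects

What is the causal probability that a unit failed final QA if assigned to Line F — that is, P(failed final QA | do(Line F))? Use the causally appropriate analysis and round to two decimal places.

0.23

The component grade-specific comparison favours Line F throughout, but the pooled figures favour Line Y. The question is whether to condition on component grade.
Here component grade is a common cause — it drives both which line a case falls under and the outcome. The crude comparison mixes populations; the stratum-specific rates are the causally relevant ones.
Standardising Line F to the population component grade mix: 0.292·7/115 + 0.333·127/467 + 0.375·257/818 = 0.226.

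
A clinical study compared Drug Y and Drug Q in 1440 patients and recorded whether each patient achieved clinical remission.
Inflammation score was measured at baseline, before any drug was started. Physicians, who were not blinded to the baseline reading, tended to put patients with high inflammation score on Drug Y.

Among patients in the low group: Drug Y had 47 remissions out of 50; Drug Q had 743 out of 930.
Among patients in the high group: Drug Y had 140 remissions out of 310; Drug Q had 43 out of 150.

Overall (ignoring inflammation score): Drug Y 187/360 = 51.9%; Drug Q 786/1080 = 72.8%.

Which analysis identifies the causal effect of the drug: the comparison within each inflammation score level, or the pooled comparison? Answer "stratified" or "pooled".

stratified

The stratified and pooled comparisons disagree (Drug Y wins within each inflammation score; Drug Q wins overall), so the answer turns on the causal role of inflammation score.
Inflammation score is set before the drug has any effect — it is not caused by the drug — and it independently drives the outcome. That makes it a confounder, so the causal comparison is within inflammation score levels.
Within each level — low: 94.0% vs 79.9%; high: 45.2% vs 28.7% — Drug Y is higher every time.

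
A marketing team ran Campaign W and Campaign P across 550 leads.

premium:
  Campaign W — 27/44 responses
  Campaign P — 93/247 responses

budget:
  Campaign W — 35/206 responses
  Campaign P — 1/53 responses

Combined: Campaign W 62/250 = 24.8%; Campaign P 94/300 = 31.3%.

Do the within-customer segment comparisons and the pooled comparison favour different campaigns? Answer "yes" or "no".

Within each customer segment level (premium 61.4% vs 37.7%; budget 17.0% vs 1.9%), Campaign W has the higher rate every time. Pooled: 24.8% vs 31.3% — Campaign P has the higher rate overall. The two comparisons disagree.

yes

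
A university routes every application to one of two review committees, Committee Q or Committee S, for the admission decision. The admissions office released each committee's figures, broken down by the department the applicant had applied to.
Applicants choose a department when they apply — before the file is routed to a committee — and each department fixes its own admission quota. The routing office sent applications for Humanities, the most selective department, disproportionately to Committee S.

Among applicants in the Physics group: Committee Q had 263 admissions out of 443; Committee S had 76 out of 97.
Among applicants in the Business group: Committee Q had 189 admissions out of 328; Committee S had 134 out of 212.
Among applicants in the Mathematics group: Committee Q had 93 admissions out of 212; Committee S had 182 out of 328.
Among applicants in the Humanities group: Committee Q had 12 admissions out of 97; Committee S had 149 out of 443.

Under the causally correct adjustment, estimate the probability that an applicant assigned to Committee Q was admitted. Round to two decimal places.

Department differs across review committees for reasons unrelated to any effect of the review committee itself, and it separately predicts the outcome — a classic confounder. We must compare within department levels.
Standardising Committee Q to the population department mix: 0.250·263/443 + 0.250·189/328 + 0.250·93/212 + 0.250·12/97 = 0.433.

0.43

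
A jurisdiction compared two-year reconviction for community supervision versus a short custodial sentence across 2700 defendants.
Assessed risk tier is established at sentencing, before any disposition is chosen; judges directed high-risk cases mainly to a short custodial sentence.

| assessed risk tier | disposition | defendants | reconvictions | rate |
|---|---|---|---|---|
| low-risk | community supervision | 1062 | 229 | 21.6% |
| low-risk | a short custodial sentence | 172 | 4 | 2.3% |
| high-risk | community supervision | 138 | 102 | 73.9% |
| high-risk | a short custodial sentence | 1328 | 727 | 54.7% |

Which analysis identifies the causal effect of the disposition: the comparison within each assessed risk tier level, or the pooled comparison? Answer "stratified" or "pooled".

a short custodial sentence is lower inside every assessed risk tier stratum but community supervision is lower in aggregate. Whether to stratify depends on how assessed risk tier relates to the disposition.
Nothing the disposition does changes assessed risk tier; the imbalance is an allocation artefact. With assessed risk tier also predicting the outcome, the pooled figure is confounded, and the within-stratum comparison is the causal one.
Within each level — low-risk: 21.6% vs 2.3%; high-risk: 73.9% vs 54.7% — a short custodial sentence is lower every time.

stratified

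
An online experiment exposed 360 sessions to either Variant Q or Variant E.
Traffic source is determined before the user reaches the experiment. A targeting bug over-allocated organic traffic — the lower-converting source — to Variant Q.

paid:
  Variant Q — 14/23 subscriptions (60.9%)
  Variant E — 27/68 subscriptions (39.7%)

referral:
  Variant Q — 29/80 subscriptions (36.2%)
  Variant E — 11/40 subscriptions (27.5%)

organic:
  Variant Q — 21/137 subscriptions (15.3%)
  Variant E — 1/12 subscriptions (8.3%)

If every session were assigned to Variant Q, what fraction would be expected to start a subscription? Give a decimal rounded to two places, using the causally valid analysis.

The traffic source-specific comparison favours Variant Q throughout, but the pooled figures favour Variant E. The question is whether to condition on traffic source.
The imbalance in traffic source arose from how sessions were allocated, not from anything the variant did; and traffic source independently affects the outcome. The pooled gap is confounded — condition on traffic source.
Standardising Variant Q to the population traffic source mix: 0.253·14/23 + 0.333·29/80 + 0.414·21/137 = 0.338.

0.34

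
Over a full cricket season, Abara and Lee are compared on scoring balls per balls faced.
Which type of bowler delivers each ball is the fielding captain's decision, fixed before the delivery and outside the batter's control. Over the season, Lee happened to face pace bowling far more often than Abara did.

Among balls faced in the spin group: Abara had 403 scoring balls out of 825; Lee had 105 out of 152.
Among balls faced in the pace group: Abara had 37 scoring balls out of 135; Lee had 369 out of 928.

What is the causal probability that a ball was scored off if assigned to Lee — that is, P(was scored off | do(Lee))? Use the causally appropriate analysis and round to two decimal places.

0.54

The bowling type-specific comparison favours Lee throughout, but the pooled figures favour Abara. The question is whether to condition on bowling type.
Bowling type satisfies the back-door criterion: it is not a descendant of the player, and it blocks the spurious path from player to outcome. Adjusting for it (i.e., using the within-bowling type rates) gives the causal effect.
Standardising Lee to the population bowling type mix: 0.479·105/152 + 0.521·369/928 = 0.538.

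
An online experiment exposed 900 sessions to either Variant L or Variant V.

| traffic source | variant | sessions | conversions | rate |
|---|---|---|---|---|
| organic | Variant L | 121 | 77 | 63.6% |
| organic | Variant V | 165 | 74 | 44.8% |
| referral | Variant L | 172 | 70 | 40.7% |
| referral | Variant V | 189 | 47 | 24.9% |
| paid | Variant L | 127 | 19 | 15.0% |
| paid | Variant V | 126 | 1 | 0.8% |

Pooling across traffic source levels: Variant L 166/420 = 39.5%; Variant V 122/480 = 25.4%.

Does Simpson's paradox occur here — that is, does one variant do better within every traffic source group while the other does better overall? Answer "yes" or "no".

no

Within each traffic source level (organic 63.6% vs 44.8%; referral 40.7% vs 24.9%; paid 15.0% vs 0.8%), Variant L has the higher rate every time. Pooled: 39.5% vs 25.4% — Variant L has the higher rate overall. They agree.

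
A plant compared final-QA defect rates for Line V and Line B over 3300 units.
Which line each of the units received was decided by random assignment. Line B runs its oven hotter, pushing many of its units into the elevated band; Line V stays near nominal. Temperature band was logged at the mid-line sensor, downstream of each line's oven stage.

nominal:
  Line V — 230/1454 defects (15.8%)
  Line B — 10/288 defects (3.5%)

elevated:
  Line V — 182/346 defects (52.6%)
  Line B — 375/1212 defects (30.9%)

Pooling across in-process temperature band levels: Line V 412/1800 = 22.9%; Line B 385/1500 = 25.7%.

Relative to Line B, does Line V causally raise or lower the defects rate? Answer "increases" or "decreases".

The stratified and pooled comparisons disagree (Line B wins within each in-process temperature band; Line V wins overall), so the answer turns on the causal role of in-process temperature band.
In-process temperature band is recorded after the line and is itself shifted by it — it sits on the causal path from line to outcome. Conditioning on a mediator would strip out part of the effect we want; the pooled comparison gives the total causal effect.
Pooled: Line V 22.9% vs Line B 25.7%; Line V is lower overall.

decreases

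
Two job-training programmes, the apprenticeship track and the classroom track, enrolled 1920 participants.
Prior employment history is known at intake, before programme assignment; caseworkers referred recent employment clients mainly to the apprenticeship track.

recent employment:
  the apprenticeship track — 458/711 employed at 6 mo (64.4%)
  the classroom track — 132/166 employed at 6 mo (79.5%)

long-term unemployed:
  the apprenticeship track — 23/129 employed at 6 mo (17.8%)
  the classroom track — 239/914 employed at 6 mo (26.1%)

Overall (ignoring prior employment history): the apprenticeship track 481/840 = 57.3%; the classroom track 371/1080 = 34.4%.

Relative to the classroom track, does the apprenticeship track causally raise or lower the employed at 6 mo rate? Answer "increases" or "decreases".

the classroom track is higher inside every prior employment history stratum but the apprenticeship track is higher in aggregate. Whether to stratify depends on how prior employment history relates to the programme.
The imbalance in prior employment history arose from how participants were allocated, not from anything the programme did; and prior employment history independently affects the outcome. The pooled gap is confounded — condition on prior employment history.
Within each level — recent employment: 64.4% vs 79.5%; long-term unemployed: 17.8% vs 26.1% — the classroom track is higher every time.

decreases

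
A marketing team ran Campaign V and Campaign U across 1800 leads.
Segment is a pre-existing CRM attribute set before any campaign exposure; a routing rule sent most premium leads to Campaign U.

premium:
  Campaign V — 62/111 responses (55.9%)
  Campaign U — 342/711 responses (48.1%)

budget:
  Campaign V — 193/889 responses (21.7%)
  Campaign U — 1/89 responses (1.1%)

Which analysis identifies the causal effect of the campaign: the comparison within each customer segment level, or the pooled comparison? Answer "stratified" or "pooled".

stratified

Within every customer segment level Campaign V has the higher rate, yet pooled Campaign U does — Simpson's reversal.
Nothing the campaign does changes customer segment; the imbalance is an allocation artefact. With customer segment also predicting the outcome, the pooled figure is confounded, and the within-stratum comparison is the causal one.
Within each level — premium: 55.9% vs 48.1%; budget: 21.7% vs 1.1% — Campaign V is higher every time.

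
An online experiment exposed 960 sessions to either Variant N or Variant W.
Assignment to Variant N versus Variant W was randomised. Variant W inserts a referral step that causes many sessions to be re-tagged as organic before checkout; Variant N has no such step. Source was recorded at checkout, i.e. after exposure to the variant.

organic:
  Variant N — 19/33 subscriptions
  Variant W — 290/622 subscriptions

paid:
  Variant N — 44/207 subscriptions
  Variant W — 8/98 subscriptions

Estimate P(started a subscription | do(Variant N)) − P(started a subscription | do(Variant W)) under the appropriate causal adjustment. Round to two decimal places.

-0.15

The stratified and pooled comparisons disagree (Variant N wins within each traffic source; Variant W wins overall), so the answer turns on the causal role of traffic source.
Stratifying would compare variants among sessions the variants themselves sorted into traffic source groups — a form of selection on an intermediate. The unconditioned pooled rates give the total causal effect.
The causal difference is the pooled difference: 0.263 − 0.414 = -0.151.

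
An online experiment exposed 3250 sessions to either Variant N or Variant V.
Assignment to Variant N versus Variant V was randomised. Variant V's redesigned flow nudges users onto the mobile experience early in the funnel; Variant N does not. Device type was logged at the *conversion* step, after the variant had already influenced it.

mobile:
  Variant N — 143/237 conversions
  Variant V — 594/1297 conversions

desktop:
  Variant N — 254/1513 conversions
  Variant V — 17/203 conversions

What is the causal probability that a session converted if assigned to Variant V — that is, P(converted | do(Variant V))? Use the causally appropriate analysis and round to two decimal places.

Because the variant influences device type, device type is a post-treatment mediator, not a confounder. Stratifying on it would bias the estimate; the causal effect is the crude pooled difference.
So P(outcome | do(Variant V)) is just the pooled rate for Variant V: 611/1500 = 0.407.

0.41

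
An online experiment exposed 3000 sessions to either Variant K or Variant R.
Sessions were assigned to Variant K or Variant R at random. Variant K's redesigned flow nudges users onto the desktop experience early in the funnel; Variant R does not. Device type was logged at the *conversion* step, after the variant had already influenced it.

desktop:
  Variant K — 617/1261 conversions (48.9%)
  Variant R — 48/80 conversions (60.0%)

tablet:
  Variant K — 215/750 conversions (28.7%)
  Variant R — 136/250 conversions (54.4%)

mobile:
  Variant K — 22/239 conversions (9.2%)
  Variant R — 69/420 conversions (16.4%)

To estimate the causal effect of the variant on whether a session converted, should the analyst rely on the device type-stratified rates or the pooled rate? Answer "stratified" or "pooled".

The distribution of device type is itself part of what the variant does — it is an intermediate outcome. Holding it fixed would remove that part of the effect; the total effect is the pooled difference.
Pooled: Variant K 38.0% vs Variant R 33.7%; Variant K is higher overall.

pooled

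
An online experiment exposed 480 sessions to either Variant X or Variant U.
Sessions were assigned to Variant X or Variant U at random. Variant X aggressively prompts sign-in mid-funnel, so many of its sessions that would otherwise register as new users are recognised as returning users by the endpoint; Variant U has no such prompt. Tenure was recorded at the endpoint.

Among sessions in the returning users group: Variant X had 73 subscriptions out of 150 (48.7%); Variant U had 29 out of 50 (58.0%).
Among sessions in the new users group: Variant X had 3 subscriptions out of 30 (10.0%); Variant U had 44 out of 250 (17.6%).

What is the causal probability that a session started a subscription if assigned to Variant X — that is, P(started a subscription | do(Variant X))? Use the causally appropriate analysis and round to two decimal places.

0.42

User tenure here is a post-treatment variable shaped by the variant; conditioning on it would introduce bias rather than remove it. The overall comparison is the causal one.
So P(outcome | do(Variant X)) is just the pooled rate for Variant X: 76/180 = 0.422.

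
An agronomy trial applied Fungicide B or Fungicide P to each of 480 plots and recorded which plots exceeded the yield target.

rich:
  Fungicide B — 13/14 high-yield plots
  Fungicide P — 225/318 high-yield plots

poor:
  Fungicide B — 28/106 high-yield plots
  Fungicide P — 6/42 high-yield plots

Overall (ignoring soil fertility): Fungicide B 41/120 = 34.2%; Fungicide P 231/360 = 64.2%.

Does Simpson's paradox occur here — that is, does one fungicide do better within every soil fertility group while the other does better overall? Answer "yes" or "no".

yes

Within each soil fertility level (rich 92.9% vs 70.8%; poor 26.4% vs 14.3%), Fungicide B has the higher rate every time. Pooled: 34.2% vs 64.2% — Fungicide P has the higher rate overall. The two comparisons disagree.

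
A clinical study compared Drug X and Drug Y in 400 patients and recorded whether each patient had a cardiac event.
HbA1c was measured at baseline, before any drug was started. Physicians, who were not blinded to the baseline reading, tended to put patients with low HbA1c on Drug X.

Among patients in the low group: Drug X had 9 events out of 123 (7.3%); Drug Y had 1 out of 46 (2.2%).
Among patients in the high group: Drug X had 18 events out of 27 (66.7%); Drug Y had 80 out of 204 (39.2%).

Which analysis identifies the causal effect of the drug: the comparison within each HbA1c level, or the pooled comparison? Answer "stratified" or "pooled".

The imbalance in HbA1c arose from how patients were allocated, not from anything the drug did; and HbA1c independently affects the outcome. The pooled gap is confounded — condition on HbA1c.
Within each level — low: 7.3% vs 2.2%; high: 66.7% vs 39.2% — Drug Y is lower every time.

stratified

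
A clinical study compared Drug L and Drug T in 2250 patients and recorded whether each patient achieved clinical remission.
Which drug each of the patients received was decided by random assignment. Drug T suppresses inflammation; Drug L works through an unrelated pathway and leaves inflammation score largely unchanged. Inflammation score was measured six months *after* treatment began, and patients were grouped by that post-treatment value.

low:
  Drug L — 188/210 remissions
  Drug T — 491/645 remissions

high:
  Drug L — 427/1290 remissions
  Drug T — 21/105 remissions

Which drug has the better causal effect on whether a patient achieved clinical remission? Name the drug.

Drug T

Inflammation score is recorded after the drug and is itself shifted by it — it sits on the causal path from drug to outcome. Conditioning on a mediator would strip out part of the effect we want; the pooled comparison gives the total causal effect.
Pooled: Drug L 41.0% vs Drug T 68.3%; Drug T is higher overall.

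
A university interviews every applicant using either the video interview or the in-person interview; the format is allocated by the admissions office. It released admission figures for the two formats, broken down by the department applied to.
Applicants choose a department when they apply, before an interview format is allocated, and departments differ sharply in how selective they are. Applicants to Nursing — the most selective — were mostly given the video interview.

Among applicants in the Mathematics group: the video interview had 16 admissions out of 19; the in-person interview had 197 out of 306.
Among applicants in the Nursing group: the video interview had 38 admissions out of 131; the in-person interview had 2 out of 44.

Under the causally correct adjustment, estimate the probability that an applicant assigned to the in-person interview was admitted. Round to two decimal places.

0.43

Nothing the interview format does changes department; the imbalance is an allocation artefact. With department also predicting the outcome, the pooled figure is confounded, and the within-stratum comparison is the causal one.
Standardising the in-person interview to the population department mix: 0.650·197/306 + 0.350·2/44 = 0.434.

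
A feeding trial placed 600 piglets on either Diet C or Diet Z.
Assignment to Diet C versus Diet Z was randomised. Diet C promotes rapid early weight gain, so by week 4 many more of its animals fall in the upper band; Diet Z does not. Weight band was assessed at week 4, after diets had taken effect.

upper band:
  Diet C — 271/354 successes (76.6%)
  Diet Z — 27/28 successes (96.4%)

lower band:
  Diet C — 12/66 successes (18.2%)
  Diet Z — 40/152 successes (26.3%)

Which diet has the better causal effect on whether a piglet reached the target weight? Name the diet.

Because the diet influences week-4 weight band, week-4 weight band is a post-treatment mediator, not a confounder. Stratifying on it would bias the estimate; the causal effect is the crude pooled difference.
Pooled: Diet C 67.4% vs Diet Z 37.2%; Diet C is higher overall.

Diet C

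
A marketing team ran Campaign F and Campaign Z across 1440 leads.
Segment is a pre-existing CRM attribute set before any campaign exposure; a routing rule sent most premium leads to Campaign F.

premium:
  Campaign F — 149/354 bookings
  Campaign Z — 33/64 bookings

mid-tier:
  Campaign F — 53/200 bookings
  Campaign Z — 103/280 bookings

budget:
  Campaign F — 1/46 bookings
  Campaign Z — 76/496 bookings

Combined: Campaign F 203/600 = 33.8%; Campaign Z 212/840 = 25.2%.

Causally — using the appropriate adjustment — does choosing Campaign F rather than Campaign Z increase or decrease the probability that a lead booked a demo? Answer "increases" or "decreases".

decreases

Since customer segment is a pre-existing factor (not a product of the campaign) and it affects the outcome on its own, it is a confounder. The stratified rates, not the pooled rate, identify the causal effect.
Within each level — premium: 42.1% vs 51.6%; mid-tier: 26.5% vs 36.8%; budget: 2.2% vs 15.3% — Campaign Z is higher every time.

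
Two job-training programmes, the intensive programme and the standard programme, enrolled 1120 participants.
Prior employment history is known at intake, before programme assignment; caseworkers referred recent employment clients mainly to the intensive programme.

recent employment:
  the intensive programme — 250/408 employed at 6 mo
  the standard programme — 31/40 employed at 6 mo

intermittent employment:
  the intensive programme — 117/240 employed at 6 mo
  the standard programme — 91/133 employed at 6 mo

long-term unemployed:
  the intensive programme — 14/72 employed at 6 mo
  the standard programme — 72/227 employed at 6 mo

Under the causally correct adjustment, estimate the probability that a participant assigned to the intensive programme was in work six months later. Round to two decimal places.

0.46

Prior employment history is set before the programme has any effect — it is not caused by the programme — and it independently drives the outcome. That makes it a confounder, so the causal comparison is within prior employment history levels.
Standardising the intensive programme to the population prior employment history mix: 0.400·250/408 + 0.333·117/240 + 0.267·14/72 = 0.459.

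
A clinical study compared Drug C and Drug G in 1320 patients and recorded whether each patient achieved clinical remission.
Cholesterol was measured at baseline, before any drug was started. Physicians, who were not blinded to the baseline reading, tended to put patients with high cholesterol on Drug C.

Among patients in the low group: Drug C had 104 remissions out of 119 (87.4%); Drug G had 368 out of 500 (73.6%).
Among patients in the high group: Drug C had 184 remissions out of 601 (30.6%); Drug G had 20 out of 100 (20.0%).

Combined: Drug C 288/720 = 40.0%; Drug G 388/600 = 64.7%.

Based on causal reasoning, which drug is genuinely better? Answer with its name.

Drug C

Within every cholesterol level Drug C has the higher rate, yet pooled Drug G does — Simpson's reversal.
Since cholesterol is a pre-existing factor (not a product of the drug) and it affects the outcome on its own, it is a confounder. The stratified rates, not the pooled rate, identify the causal effect.
Within each level — low: 87.4% vs 73.6%; high: 30.6% vs 20.0% — Drug C is higher every time.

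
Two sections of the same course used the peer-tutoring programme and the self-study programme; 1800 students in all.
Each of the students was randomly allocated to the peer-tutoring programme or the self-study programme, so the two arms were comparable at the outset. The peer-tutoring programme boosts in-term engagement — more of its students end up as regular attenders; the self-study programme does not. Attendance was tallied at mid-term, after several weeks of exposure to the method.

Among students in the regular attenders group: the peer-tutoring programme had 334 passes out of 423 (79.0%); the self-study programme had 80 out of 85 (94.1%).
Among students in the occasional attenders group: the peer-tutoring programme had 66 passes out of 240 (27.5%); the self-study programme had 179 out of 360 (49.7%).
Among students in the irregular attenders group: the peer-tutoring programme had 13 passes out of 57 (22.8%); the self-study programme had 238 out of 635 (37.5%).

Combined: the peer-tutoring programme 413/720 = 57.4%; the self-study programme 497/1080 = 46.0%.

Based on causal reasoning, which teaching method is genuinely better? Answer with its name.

the peer-tutoring programme

The stratified and pooled comparisons disagree (the self-study programme wins within each mid-term attendance; the peer-tutoring programme wins overall), so the answer turns on the causal role of mid-term attendance.
Mid-term attendance lies on the pathway teaching method → mid-term attendance → outcome, so adjusting for it blocks the indirect effect. For the total causal effect of teaching method, use the unadjusted pooled rates.
Pooled: the peer-tutoring programme 57.4% vs the self-study programme 46.0%; the peer-tutoring programme is higher overall.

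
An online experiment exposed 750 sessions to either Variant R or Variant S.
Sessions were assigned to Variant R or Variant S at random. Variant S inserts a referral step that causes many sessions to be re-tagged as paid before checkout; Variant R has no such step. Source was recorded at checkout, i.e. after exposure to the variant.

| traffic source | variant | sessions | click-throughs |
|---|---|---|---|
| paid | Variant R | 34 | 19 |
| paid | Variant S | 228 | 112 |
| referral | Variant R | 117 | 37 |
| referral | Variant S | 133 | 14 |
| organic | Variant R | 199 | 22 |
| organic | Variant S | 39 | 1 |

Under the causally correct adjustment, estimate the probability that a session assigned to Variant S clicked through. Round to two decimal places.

The stratified and pooled comparisons disagree (Variant R wins within each traffic source; Variant S wins overall), so the answer turns on the causal role of traffic source.
Traffic source is recorded after the variant and is itself shifted by it — it sits on the causal path from variant to outcome. Conditioning on a mediator would strip out part of the effect we want; the pooled comparison gives the total causal effect.
So P(outcome | do(Variant S)) is just the pooled rate for Variant S: 127/400 = 0.318.

0.32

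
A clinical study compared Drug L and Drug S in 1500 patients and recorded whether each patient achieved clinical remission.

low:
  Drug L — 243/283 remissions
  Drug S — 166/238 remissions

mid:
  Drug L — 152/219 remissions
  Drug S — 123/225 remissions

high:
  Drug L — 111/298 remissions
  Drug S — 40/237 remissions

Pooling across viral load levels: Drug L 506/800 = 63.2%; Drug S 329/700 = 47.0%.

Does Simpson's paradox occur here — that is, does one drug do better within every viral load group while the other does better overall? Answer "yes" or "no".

no

Within each viral load level (low 85.9% vs 69.7%; mid 69.4% vs 54.7%; high 37.2% vs 16.9%), Drug L has the higher rate every time. Pooled: 63.2% vs 47.0% — Drug L has the higher rate overall. They agree.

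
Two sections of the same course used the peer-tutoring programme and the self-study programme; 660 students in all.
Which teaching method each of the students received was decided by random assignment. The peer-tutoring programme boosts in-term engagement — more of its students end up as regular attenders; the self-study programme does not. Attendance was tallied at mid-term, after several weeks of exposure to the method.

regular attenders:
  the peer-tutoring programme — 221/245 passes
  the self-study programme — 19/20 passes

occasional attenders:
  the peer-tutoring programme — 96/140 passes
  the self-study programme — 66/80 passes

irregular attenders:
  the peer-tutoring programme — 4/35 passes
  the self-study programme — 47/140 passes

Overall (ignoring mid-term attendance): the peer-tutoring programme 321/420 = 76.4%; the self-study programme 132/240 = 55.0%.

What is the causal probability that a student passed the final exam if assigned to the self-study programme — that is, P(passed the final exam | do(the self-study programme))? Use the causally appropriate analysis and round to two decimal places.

Mid-term attendance here is a post-treatment variable shaped by the teaching method; conditioning on it would introduce bias rather than remove it. The overall comparison is the causal one.
So P(outcome | do(the self-study programme)) is just the pooled rate for the self-study programme: 132/240 = 0.550.

0.55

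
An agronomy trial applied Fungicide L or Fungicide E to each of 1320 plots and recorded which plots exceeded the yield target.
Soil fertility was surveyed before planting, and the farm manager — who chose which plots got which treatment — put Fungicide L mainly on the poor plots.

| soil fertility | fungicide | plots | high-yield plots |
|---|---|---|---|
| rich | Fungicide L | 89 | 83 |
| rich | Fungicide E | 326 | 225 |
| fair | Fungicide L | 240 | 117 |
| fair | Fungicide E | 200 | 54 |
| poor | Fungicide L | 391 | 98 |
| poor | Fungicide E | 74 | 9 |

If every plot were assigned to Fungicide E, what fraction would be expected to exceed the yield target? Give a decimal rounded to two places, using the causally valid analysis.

Fungicide L is higher inside every soil fertility stratum but Fungicide E is higher in aggregate. Whether to stratify depends on how soil fertility relates to the fungicide.
Since soil fertility is a pre-existing factor (not a product of the fungicide) and it affects the outcome on its own, it is a confounder. The stratified rates, not the pooled rate, identify the causal effect.
Standardising Fungicide E to the population soil fertility mix: 0.314·225/326 + 0.333·54/200 + 0.352·9/74 = 0.350.

0.35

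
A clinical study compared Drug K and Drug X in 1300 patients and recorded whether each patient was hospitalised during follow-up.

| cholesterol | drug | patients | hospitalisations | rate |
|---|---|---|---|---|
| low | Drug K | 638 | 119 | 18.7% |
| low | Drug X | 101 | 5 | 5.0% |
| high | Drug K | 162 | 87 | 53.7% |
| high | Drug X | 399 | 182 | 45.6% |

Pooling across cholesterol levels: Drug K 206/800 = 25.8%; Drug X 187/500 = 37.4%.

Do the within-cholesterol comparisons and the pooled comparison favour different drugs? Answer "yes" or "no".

yes

Within each cholesterol level (low 18.7% vs 5.0%; high 53.7% vs 45.6%), Drug X has the lower rate every time. Pooled: 25.8% vs 37.4% — Drug K has the lower rate overall. The two comparisons disagree.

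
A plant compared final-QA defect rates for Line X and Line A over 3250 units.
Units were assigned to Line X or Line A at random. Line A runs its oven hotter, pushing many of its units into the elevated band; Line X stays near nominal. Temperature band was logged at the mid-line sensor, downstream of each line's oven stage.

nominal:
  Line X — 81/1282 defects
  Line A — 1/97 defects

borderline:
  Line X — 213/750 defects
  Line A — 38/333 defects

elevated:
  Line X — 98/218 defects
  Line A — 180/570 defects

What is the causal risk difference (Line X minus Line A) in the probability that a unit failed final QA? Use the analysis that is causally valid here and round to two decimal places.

In-process temperature band lies on the pathway line → in-process temperature band → outcome, so adjusting for it blocks the indirect effect. For the total causal effect of line, use the unadjusted pooled rates.
The causal difference is the pooled difference: 0.174 − 0.219 = -0.045.

-0.04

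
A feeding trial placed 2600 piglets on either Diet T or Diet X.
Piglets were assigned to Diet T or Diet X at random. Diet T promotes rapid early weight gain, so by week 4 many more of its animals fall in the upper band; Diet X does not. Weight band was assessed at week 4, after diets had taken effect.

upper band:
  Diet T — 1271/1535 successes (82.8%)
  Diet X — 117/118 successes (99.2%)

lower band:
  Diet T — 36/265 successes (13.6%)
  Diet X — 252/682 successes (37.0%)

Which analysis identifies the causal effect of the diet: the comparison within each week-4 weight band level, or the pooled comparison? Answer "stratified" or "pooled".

pooled

Diet X is higher inside every week-4 weight band stratum but Diet T is higher in aggregate. Whether to stratify depends on how week-4 weight band relates to the diet.
Stratifying would compare diets among piglets the diets themselves sorted into week-4 weight band groups — a form of selection on an intermediate. The unconditioned pooled rates give the total causal effect.
Pooled: Diet T 72.6% vs Diet X 46.1%; Diet T is higher overall.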